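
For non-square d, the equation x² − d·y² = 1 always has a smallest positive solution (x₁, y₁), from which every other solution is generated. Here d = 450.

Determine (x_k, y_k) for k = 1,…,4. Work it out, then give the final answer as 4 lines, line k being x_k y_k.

√450 → a₀=21, period (4,1,2,4,2,1,4,42); ℓ=8 even so k=7
i=0: a=21 ⇒ p=21, q=1
i=1: a=4 ⇒ p=85, q=4
i=2: a=1 ⇒ p=106, q=5
…
i=4: a=4 ⇒ p=1294, q=61
i=5: a=2 ⇒ p=2885, q=136
i=6: a=1 ⇒ p=4179, q=197
i=7: a=4 ⇒ p=19601, q=924
(x₁, y₁) = (19601, 924);  19601² − 450·924² = 1 ✓
(x_2, y_2) = (19601·19601 + 450·924·924, 19601·924 + 924·19601) = (768398401, 36222648)
(x_3, y_3) = (19601·768398401 + 450·924·36222648, 19601·36222648 + 924·768398401) = (30122754096401, 1420000245972)
(x_4, y_4) = (19601·30122754096401 + 450·924·1420000245972, 19601·1420000245972 + 924·30122754096401) = (1180872205318713601, 55666849606371696)

19601 924
768398401 36222648
30122754096401 1420000245972
1180872205318713601 55666849606371696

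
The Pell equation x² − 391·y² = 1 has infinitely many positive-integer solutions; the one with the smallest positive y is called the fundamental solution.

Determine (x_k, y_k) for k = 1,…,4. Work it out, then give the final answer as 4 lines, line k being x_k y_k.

√391 → a₀=19, period (1,3,2,2,1,…,3,1,38); ℓ=16 even so k=15
k=0  a_k=19  p_k/q_k = 19/1
…
k=2  a_k=3  p_k/q_k = 79/4
k=3  a_k=2  p_k/q_k = 178/9
…
k=7  a_k=2  p_k/q_k = 2709/137
…
k=10  a_k=1  p_k/q_k = 160266/8105
k=11  a_k=1  p_k/q_k = 268013/13554
k=12  a_k=2  p_k/q_k = 696292/35213
…
k=14  a_k=3  p_k/q_k = 5678083/287153
k=15  a_k=1  p_k/q_k = 7338680/371133
fundamental: x₁=7338680, y₁=371133  (since 53856224142400 − 391·137739703689 = 1)
(x_2, y_2) = (7338680·7338680 + 391·371133·371133, 7338680·371133 + 371133·7338680) = (107712448284799, 5447252648880)
(x_3, y_3) = (7338680·107712448284799 + 391·371133·5447252648880, 7338680·5447252648880 + 371133·107712448284799) = (1580934379957370111960, 79951288138564985667)
(x_4, y_4) = (7338680·1580934379957370111960 + 391·371133·79951288138564985667, 7338680·79951288138564985667 + 371133·1580934379957370111960) = (23203943031010998074028940801, 1173473838473442730776750240)

7338680 371133
107712448284799 5447252648880
1580934379957370111960 79951288138564985667
23203943031010998074028940801 1173473838473442730776750240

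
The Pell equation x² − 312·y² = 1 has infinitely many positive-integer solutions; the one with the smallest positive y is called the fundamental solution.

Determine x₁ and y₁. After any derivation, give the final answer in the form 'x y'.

√312 = [17; 1,1,1,34, …], period ℓ=4 (even) → k=3
step 0: (17, 1)  from 17·(1,0) + (0,1)
step 1: (18, 1)  from 1·(17,1) + (1,0)
step 2: (35, 2)  from 1·(18,1) + (17,1)
step 3: (53, 3)  from 1·(35,2) + (18,1)
→ (53, 3).  Check: 53²=2809, 312·3²=2808, difference 1.

53 3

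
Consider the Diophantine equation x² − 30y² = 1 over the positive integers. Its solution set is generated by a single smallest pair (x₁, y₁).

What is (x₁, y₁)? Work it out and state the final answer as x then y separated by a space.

√30 → a₀=5, period (2,10); ℓ=2 even so k=1
k=0  a_k=5  p_k/q_k = 5/1
k=1  a_k=2  p_k/q_k = 11/2
fundamental: x₁=11, y₁=2  (since 121 − 30·4 = 1)

11 2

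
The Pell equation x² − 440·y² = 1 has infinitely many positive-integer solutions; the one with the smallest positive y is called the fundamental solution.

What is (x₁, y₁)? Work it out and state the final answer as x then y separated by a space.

√440 = [20; 1,40, …], period ℓ=2 (even) → k=1
step 0: (20, 1)  from 20·(1,0) + (0,1)
step 1: (21, 1)  from 1·(20,1) + (1,0)
fundamental: x₁=21, y₁=1  (since 441 − 440·1 = 1)

21 1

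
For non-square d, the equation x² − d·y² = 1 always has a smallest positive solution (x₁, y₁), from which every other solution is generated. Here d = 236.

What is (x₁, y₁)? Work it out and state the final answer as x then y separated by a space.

[15; 2,1,3,5,1,6,1,5,3,1,2,30] for √236; ℓ=12 ⇒ convergent index 11
step 0: (15, 1)  from 15·(1,0) + (0,1)
step 1: (31, 2)  from 2·(15,1) + (1,0)
…
step 3: (169, 11)  from 3·(46,3) + (31,2)
…
step 10: (203535, 13249)  from 1·(154729,10072) + (48806,3177)
step 11: (561799, 36570)  from 2·(203535,13249) + (154729,10072)
(x₁, y₁) = (561799, 36570);  561799² − 236·36570² = 1 ✓

561799 36570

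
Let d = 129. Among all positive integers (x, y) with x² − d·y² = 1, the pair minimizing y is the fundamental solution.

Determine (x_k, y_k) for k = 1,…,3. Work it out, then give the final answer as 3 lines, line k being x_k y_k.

16855 1484
568182049 50025640
19153416854935 1686364322916

√129 = [11; 2,1,3,1,6,1,3,1,2,22, …], period ℓ=10 (even) → k=9
a_0=11:  p_0=11·1+0=11,  q_0=11·0+1=1
…
a_3=3:  p_3=3·34+23=125,  q_3=3·3+2=11
…
a_8=1:  p_8=1·4793+1238=6031,  q_8=1·422+109=531
a_9=2:  p_9=2·6031+4793=16855,  q_9=2·531+422=1484
fundamental: x₁=16855, y₁=1484  (since 284091025 − 129·2202256 = 1)
(x_2, y_2) = (16855·16855 + 129·1484·1484, 16855·1484 + 1484·16855) = (568182049, 50025640)
(x_3, y_3) = (16855·568182049 + 129·1484·50025640, 16855·50025640 + 1484·568182049) = (19153416854935, 1686364322916)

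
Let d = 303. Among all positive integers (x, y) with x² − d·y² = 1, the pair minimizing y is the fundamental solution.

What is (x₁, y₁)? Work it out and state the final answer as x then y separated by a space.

d=303: √d = [17; 2,2,5,2,2,34] (ℓ=6, even), read p_5/q_5
k=0  a_k=17  p_k/q_k = 17/1
…
k=3  a_k=5  p_k/q_k = 470/27
k=4  a_k=2  p_k/q_k = 1027/59
k=5  a_k=2  p_k/q_k = 2524/145
(x₁, y₁) = (2524, 145);  2524² − 303·145² = 1 ✓

2524 145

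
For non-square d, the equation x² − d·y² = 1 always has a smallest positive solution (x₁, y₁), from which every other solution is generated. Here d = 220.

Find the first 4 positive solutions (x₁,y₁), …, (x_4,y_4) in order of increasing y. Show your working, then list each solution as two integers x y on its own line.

89 6
15841 1068
2819609 190098
501874561 33836376

√220 = [14; 1,4,1,28, …], period ℓ=4 (even) → k=3
k=0  a_k=14  p_k/q_k = 14/1
…
k=2  a_k=4  p_k/q_k = 74/5
k=3  a_k=1  p_k/q_k = 89/6
fundamental: x₁=89, y₁=6  (since 7921 − 220·36 = 1)
(x_2, y_2) = (89·89 + 220·6·6, 89·6 + 6·89) = (15841, 1068)
(x_3, y_3) = (89·15841 + 220·6·1068, 89·1068 + 6·15841) = (2819609, 190098)
(x_4, y_4) = (89·2819609 + 220·6·190098, 89·190098 + 6·2819609) = (501874561, 33836376)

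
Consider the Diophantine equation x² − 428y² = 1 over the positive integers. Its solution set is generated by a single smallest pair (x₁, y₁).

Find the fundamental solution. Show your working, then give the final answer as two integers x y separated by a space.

1850887 89466

[20; 1,2,4,1,5,10,5,1,4,2,1,40] for √428; ℓ=12 ⇒ convergent index 11
step 0: (20, 1)  from 20·(1,0) + (0,1)
…
step 2: (62, 3)  from 2·(21,1) + (20,1)
…
step 10: (1273708, 61567)  from 2·(577179,27899) + (119350,5769)
step 11: (1850887, 89466)  from 1·(1273708,61567) + (577179,27899)
(x₁, y₁) = (1850887, 89466);  1850887² − 428·89466² = 1 ✓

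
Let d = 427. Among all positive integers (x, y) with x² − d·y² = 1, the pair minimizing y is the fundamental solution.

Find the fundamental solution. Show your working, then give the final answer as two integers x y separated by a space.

62 3

√427 = [20; 1,1,1,40, …], period ℓ=4 (even) → k=3
i=0: a=20 ⇒ p=20, q=1
…
i=2: a=1 ⇒ p=41, q=2
i=3: a=1 ⇒ p=62, q=3
→ (62, 3).  Check: 62²=3844, 427·3²=3843, difference 1.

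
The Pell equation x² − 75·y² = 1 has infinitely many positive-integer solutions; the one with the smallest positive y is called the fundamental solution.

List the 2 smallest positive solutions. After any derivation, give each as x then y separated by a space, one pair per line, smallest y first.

26 3
1351 156

d=75: √d = [8; 1,1,1,16] (ℓ=4, even), read p_3/q_3
a_0=8:  p_0=8·1+0=8,  q_0=8·0+1=1
a_1=1:  p_1=1·8+1=9,  q_1=1·1+0=1
a_2=1:  p_2=1·9+8=17,  q_2=1·1+1=2
a_3=1:  p_3=1·17+9=26,  q_3=1·2+1=3
→ (26, 3).  Check: 26²=676, 75·3²=675, difference 1.
n=2: (26,3)∘(26,3) = (26·26+75·3·3, 26·3+3·26) = (1351,156)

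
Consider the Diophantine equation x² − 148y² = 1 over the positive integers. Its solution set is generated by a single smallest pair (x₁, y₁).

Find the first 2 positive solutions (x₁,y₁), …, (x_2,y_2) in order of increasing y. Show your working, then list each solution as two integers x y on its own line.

[12; 6,24] for √148; ℓ=2 ⇒ convergent index 1
a_0=12:  p_0=12·1+0=12,  q_0=12·0+1=1
a_1=6:  p_1=6·12+1=73,  q_1=6·1+0=6
fundamental: x₁=73, y₁=6  (since 5329 − 148·36 = 1)
(x_2, y_2) = (73·73 + 148·6·6, 73·6 + 6·73) = (10657, 876)

73 6
10657 876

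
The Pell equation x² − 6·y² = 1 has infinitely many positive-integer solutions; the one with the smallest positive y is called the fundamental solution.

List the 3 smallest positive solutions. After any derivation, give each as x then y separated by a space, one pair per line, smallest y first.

5 2
49 20
485 198

√6 = [2; 2,4, …], period ℓ=2 (even) → k=1
i=0: a=2 ⇒ p=2, q=1
i=1: a=2 ⇒ p=5, q=2
fundamental: x₁=5, y₁=2  (since 25 − 6·4 = 1)
(5+2√6)^2 = 49 + 20√6
(5+2√6)^3 = 485 + 198√6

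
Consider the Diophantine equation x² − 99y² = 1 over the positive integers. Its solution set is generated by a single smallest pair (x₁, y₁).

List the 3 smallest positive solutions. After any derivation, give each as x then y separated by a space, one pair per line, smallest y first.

d=99: √d = [9; 1,18] (ℓ=2, even), read p_1/q_1
i=0: a=9 ⇒ p=9, q=1
i=1: a=1 ⇒ p=10, q=1
→ (10, 1).  Check: 10²=100, 99·1²=99, difference 1.
(10+1√99)^2 = 199 + 20√99
(10+1√99)^3 = 3970 + 399√99

10 1
199 20
3970 399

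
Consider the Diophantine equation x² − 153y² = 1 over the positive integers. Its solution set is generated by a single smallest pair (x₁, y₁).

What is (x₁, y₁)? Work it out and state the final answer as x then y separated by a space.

2177 176

√153 = [12; 2,1,2,2,2,1,2,24, …], period ℓ=8 (even) → k=7
i=0: a=12 ⇒ p=12, q=1
i=1: a=2 ⇒ p=25, q=2
…
i=6: a=1 ⇒ p=804, q=65
i=7: a=2 ⇒ p=2177, q=176
→ (2177, 176).  Check: 2177²=4739329, 153·176²=4739328, difference 1.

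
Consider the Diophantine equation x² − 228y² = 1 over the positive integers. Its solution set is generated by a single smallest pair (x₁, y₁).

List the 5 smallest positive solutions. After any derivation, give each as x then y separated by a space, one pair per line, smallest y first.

151 10
45601 3020
13771351 912030
4158902401 275430040
1255974753751 83178960050

√228 = [15; 10,30, …], period ℓ=2 (even) → k=1
i=0: a=15 ⇒ p=15, q=1
i=1: a=10 ⇒ p=151, q=10
fundamental: x₁=151, y₁=10  (since 22801 − 228·100 = 1)
n=2: (151,10)∘(151,10) = (151·151+228·10·10, 151·10+10·151) = (45601,3020)
n=3: (45601,3020)∘(151,10) = (151·45601+228·10·3020, 151·3020+10·45601) = (13771351,912030)
n=4: (13771351,912030)∘(151,10) = (151·13771351+228·10·912030, 151·912030+10·13771351) = (4158902401,275430040)
n=5: (4158902401,275430040)∘(151,10) = (151·4158902401+228·10·275430040, 151·275430040+10·4158902401) = (1255974753751,83178960050)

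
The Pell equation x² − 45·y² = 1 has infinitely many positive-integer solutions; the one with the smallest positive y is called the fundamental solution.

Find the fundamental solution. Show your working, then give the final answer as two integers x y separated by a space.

[6; 1,2,2,2,1,12] for √45; ℓ=6 ⇒ convergent index 5
i=0: a=6 ⇒ p=6, q=1
…
i=2: a=2 ⇒ p=20, q=3
i=3: a=2 ⇒ p=47, q=7
i=4: a=2 ⇒ p=114, q=17
i=5: a=1 ⇒ p=161, q=24
fundamental: x₁=161, y₁=24  (since 25921 − 45·576 = 1)

161 24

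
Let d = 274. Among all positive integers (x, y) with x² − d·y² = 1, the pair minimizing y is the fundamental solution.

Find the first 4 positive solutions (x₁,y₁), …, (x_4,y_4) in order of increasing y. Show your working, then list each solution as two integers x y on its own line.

√274 → a₀=16, period (1,1,4,4,1,1,32); ℓ=7 odd so k=13
k=0  a_k=16  p_k/q_k = 16/1
k=1  a_k=1  p_k/q_k = 17/1
…
k=12  a_k=1  p_k/q_k = 2189276/132259
k=13  a_k=1  p_k/q_k = 3959299/239190
fundamental: x₁=3959299, y₁=239190  (since 15676048571401 − 274·57211856100 = 1)
(3959299+239190√274)^2 = 31352097142801 + 1894049455620√274
(3959299+239190√274)^3 = 248264653730785753699 + 14998216231173381570√274
(3959299+239190√274)^4 = 1965907990503261255572251201 + 118764845051735182903983240√274

3959299 239190
31352097142801 1894049455620
248264653730785753699 14998216231173381570
1965907990503261255572251201 118764845051735182903983240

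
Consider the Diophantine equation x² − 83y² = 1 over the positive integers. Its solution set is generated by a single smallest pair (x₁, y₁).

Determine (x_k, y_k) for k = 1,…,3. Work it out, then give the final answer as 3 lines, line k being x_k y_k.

82 9
13447 1476
2205226 242055

[9; 9,18] for √83; ℓ=2 ⇒ convergent index 1
k=0  a_k=9  p_k/q_k = 9/1
k=1  a_k=9  p_k/q_k = 82/9
fundamental: x₁=82, y₁=9  (since 6724 − 83·81 = 1)
(x_2, y_2) = (82·82 + 83·9·9, 82·9 + 9·82) = (13447, 1476)
(x_3, y_3) = (82·13447 + 83·9·1476, 82·1476 + 9·13447) = (2205226, 242055)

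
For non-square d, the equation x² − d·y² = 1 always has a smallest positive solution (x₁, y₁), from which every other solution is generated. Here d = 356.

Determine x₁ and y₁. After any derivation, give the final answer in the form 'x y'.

√356 → a₀=18, period (1,6,1,1,2,…,6,1,36); ℓ=14 even so k=13
a_0=18:  p_0=18·1+0=18,  q_0=18·0+1=1
…
a_2=6:  p_2=6·19+18=132,  q_2=6·1+1=7
…
a_11=1:  p_11=1·37868+28151=66019,  q_11=1·2007+1492=3499
a_12=6:  p_12=6·66019+37868=433982,  q_12=6·3499+2007=23001
a_13=1:  p_13=1·433982+66019=500001,  q_13=1·23001+3499=26500
(x₁, y₁) = (500001, 26500);  500001² − 356·26500² = 1 ✓

500001 26500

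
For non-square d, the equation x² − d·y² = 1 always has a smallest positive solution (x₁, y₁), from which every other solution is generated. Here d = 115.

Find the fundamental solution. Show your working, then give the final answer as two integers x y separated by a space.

1126 105

√115 = [10; 1,2,1,1,1,1,1,2,1,20, …], period ℓ=10 (even) → k=9
k=0  a_k=10  p_k/q_k = 10/1
…
k=2  a_k=2  p_k/q_k = 32/3
…
k=4  a_k=1  p_k/q_k = 75/7
k=5  a_k=1  p_k/q_k = 118/11
k=6  a_k=1  p_k/q_k = 193/18
k=7  a_k=1  p_k/q_k = 311/29
k=8  a_k=2  p_k/q_k = 815/76
k=9  a_k=1  p_k/q_k = 1126/105
→ (1126, 105).  Check: 1126²=1267876, 115·105²=1267875, difference 1.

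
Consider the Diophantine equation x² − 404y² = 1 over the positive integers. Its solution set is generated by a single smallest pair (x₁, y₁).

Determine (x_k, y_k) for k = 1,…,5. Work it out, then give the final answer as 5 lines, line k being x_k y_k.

201 10
80801 4020
32481801 1616030
13057603201 649640040
5249124005001 261153680050

[20; 10,40] for √404; ℓ=2 ⇒ convergent index 1
i=0: a=20 ⇒ p=20, q=1
i=1: a=10 ⇒ p=201, q=10
fundamental: x₁=201, y₁=10  (since 40401 − 404·100 = 1)
k=2:  x_2 = 201·201+404·10·10 = 80801,  y_2 = 201·10+10·201 = 4020
k=3:  x_3 = 201·80801+404·10·4020 = 32481801,  y_3 = 201·4020+10·80801 = 1616030
k=4:  x_4 = 201·32481801+404·10·1616030 = 13057603201,  y_4 = 201·1616030+10·32481801 = 649640040
k=5:  x_5 = 201·13057603201+404·10·649640040 = 5249124005001,  y_5 = 201·649640040+10·13057603201 = 261153680050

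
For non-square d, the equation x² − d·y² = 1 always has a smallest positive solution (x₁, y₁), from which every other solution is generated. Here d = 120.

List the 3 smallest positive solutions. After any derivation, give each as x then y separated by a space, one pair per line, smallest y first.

11 1
241 22
5291 483

[10; 1,20] for √120; ℓ=2 ⇒ convergent index 1
step 0: (10, 1)  from 10·(1,0) + (0,1)
step 1: (11, 1)  from 1·(10,1) + (1,0)
fundamental: x₁=11, y₁=1  (since 121 − 120·1 = 1)
n=2: (11,1)∘(11,1) = (11·11+120·1·1, 11·1+1·11) = (241,22)
n=3: (241,22)∘(11,1) = (11·241+120·1·22, 11·22+1·241) = (5291,483)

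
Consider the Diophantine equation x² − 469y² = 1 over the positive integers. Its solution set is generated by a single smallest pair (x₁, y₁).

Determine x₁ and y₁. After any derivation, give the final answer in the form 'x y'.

√469 → a₀=21, period (1,1,1,10,6,10,1,1,1,42); ℓ=10 even so k=9
step 0: (21, 1)  from 21·(1,0) + (0,1)
…
step 2: (43, 2)  from 1·(22,1) + (21,1)
…
step 4: (693, 32)  from 10·(65,3) + (43,2)
step 5: (4223, 195)  from 6·(693,32) + (65,3)
…
step 8: (90069, 4159)  from 1·(47146,2177) + (42923,1982)
step 9: (137215, 6336)  from 1·(90069,4159) + (47146,2177)
(x₁, y₁) = (137215, 6336);  137215² − 469·6336² = 1 ✓

137215 6336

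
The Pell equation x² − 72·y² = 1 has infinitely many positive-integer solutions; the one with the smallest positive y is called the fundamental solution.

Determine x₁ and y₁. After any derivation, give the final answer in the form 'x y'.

√72 → a₀=8, period (2,16); ℓ=2 even so k=1
i=0: a=8 ⇒ p=8, q=1
i=1: a=2 ⇒ p=17, q=2
(x₁, y₁) = (17, 2);  17² − 72·2² = 1 ✓

17 2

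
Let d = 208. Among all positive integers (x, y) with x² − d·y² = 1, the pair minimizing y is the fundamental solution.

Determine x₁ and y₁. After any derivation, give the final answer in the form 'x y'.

649 45

√208 = [14; 2,2,1,2,2,28, …], period ℓ=6 (even) → k=5
k=0  a_k=14  p_k/q_k = 14/1
…
k=2  a_k=2  p_k/q_k = 72/5
k=3  a_k=1  p_k/q_k = 101/7
k=4  a_k=2  p_k/q_k = 274/19
k=5  a_k=2  p_k/q_k = 649/45
→ (649, 45).  Check: 649²=421201, 208·45²=421200, difference 1.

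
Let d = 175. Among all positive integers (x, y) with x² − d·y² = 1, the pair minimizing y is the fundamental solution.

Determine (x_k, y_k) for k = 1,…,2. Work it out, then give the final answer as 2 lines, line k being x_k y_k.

2024 153
8193151 619344

√175 = [13; 4,2,1,2,4,26, …], period ℓ=6 (even) → k=5
a_0=13:  p_0=13·1+0=13,  q_0=13·0+1=1
…
a_2=2:  p_2=2·53+13=119,  q_2=2·4+1=9
a_3=1:  p_3=1·119+53=172,  q_3=1·9+4=13
a_4=2:  p_4=2·172+119=463,  q_4=2·13+9=35
a_5=4:  p_5=4·463+172=2024,  q_5=4·35+13=153
(x₁, y₁) = (2024, 153);  2024² − 175·153² = 1 ✓
(2024+153√175)^2 = 8193151 + 619344√175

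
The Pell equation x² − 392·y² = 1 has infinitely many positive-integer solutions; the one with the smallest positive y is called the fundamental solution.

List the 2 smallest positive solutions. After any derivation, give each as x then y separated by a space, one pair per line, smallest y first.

99 5
19601 990

√392 → a₀=19, period (1,3,1,38); ℓ=4 even so k=3
a_0=19:  p_0=19·1+0=19,  q_0=19·0+1=1
a_1=1:  p_1=1·19+1=20,  q_1=1·1+0=1
a_2=3:  p_2=3·20+19=79,  q_2=3·1+1=4
a_3=1:  p_3=1·79+20=99,  q_3=1·4+1=5
→ (99, 5).  Check: 99²=9801, 392·5²=9800, difference 1.
(99+5√392)^2 = 19601 + 990√392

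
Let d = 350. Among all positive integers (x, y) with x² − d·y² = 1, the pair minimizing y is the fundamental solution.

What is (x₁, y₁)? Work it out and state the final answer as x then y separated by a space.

449 24

[18; 1,2,2,2,1,36] for √350; ℓ=6 ⇒ convergent index 5
a_0=18:  p_0=18·1+0=18,  q_0=18·0+1=1
a_1=1:  p_1=1·18+1=19,  q_1=1·1+0=1
a_2=2:  p_2=2·19+18=56,  q_2=2·1+1=3
a_3=2:  p_3=2·56+19=131,  q_3=2·3+1=7
a_4=2:  p_4=2·131+56=318,  q_4=2·7+3=17
a_5=1:  p_5=1·318+131=449,  q_5=1·17+7=24
(x₁, y₁) = (449, 24);  449² − 350·24² = 1 ✓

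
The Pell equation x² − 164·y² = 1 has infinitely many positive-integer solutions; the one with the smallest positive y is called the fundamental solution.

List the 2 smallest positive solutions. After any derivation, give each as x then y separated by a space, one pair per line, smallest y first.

2049 160
8396801 655680

√164 = [12; 1,4,6,4,1,24, …], period ℓ=6 (even) → k=5
k=0  a_k=12  p_k/q_k = 12/1
…
k=3  a_k=6  p_k/q_k = 397/31
k=4  a_k=4  p_k/q_k = 1652/129
k=5  a_k=1  p_k/q_k = 2049/160
fundamental: x₁=2049, y₁=160  (since 4198401 − 164·25600 = 1)
(x_2, y_2) = (2049·2049 + 164·160·160, 2049·160 + 160·2049) = (8396801, 655680)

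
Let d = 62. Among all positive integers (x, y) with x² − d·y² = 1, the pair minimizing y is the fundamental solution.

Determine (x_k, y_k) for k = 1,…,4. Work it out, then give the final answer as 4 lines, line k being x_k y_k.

63 8
7937 1008
999999 127000
125991937 16000992

√62 → a₀=7, period (1,6,1,14); ℓ=4 even so k=3
k=0  a_k=7  p_k/q_k = 7/1
k=1  a_k=1  p_k/q_k = 8/1
k=2  a_k=6  p_k/q_k = 55/7
k=3  a_k=1  p_k/q_k = 63/8
→ (63, 8).  Check: 63²=3969, 62·8²=3968, difference 1.
k=2:  x_2 = 63·63+62·8·8 = 7937,  y_2 = 63·8+8·63 = 1008
k=3:  x_3 = 63·7937+62·8·1008 = 999999,  y_3 = 63·1008+8·7937 = 127000
k=4:  x_4 = 63·999999+62·8·127000 = 125991937,  y_4 = 63·127000+8·999999 = 16000992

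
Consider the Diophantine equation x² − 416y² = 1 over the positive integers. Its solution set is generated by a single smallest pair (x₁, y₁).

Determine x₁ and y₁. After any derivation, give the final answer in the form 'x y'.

5201 255

[20; 2,1,1,9,1,1,2,40] for √416; ℓ=8 ⇒ convergent index 7
step 0: (20, 1)  from 20·(1,0) + (0,1)
…
step 2: (61, 3)  from 1·(41,2) + (20,1)
…
step 4: (979, 48)  from 9·(102,5) + (61,3)
…
step 6: (2060, 101)  from 1·(1081,53) + (979,48)
step 7: (5201, 255)  from 2·(2060,101) + (1081,53)
fundamental: x₁=5201, y₁=255  (since 27050401 − 416·65025 = 1)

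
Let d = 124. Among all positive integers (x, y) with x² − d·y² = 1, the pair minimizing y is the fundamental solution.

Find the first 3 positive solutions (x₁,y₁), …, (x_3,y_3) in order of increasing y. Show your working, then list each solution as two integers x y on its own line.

4620799 414960
42703566796801 3834893506080
394649197502177907199 35440544156001500880

[11; 7,2,1,1,1,…,2,7,22] for √124; ℓ=16 ⇒ convergent index 15
i=0: a=11 ⇒ p=11, q=1
…
i=3: a=1 ⇒ p=245, q=22
…
i=6: a=3 ⇒ p=2383, q=214
…
i=8: a=4 ⇒ p=14543, q=1306
i=9: a=1 ⇒ p=17583, q=1579
…
i=13: a=1 ⇒ p=237042, q=21287
i=14: a=2 ⇒ p=626251, q=56239
i=15: a=7 ⇒ p=4620799, q=414960
fundamental: x₁=4620799, y₁=414960  (since 21351783398401 − 124·172191801600 = 1)
k=2:  x_2 = 4620799·4620799+124·414960·414960 = 42703566796801,  y_2 = 4620799·414960+414960·4620799 = 3834893506080
k=3:  x_3 = 4620799·42703566796801+124·414960·3834893506080 = 394649197502177907199,  y_3 = 4620799·3834893506080+414960·42703566796801 = 35440544156001500880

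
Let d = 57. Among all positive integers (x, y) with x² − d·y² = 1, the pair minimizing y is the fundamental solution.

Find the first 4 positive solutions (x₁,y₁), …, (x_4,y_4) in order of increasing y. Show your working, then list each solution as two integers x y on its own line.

151 20
45601 6040
13771351 1824060
4158902401 550860080

√57 → a₀=7, period (1,1,4,1,1,14); ℓ=6 even so k=5
a_0=7:  p_0=7·1+0=7,  q_0=7·0+1=1
a_1=1:  p_1=1·7+1=8,  q_1=1·1+0=1
a_2=1:  p_2=1·8+7=15,  q_2=1·1+1=2
…
a_4=1:  p_4=1·68+15=83,  q_4=1·9+2=11
a_5=1:  p_5=1·83+68=151,  q_5=1·11+9=20
fundamental: x₁=151, y₁=20  (since 22801 − 57·400 = 1)
(151+20√57)^2 = 45601 + 6040√57
(151+20√57)^3 = 13771351 + 1824060√57
(151+20√57)^4 = 4158902401 + 550860080√57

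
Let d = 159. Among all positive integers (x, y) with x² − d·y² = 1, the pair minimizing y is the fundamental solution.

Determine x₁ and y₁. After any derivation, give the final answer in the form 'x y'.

√159 = [12; 1,1,1,1,3,1,1,1,1,24, …], period ℓ=10 (even) → k=9
i=0: a=12 ⇒ p=12, q=1
i=1: a=1 ⇒ p=13, q=1
i=2: a=1 ⇒ p=25, q=2
i=3: a=1 ⇒ p=38, q=3
i=4: a=1 ⇒ p=63, q=5
…
i=6: a=1 ⇒ p=290, q=23
i=7: a=1 ⇒ p=517, q=41
i=8: a=1 ⇒ p=807, q=64
i=9: a=1 ⇒ p=1324, q=105
fundamental: x₁=1324, y₁=105  (since 1752976 − 159·11025 = 1)

1324 105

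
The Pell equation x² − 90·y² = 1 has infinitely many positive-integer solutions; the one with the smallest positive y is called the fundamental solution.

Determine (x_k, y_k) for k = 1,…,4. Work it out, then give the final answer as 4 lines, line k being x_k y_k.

[9; 2,18] for √90; ℓ=2 ⇒ convergent index 1
step 0: (9, 1)  from 9·(1,0) + (0,1)
step 1: (19, 2)  from 2·(9,1) + (1,0)
fundamental: x₁=19, y₁=2  (since 361 − 90·4 = 1)
k=2:  x_2 = 19·19+90·2·2 = 721,  y_2 = 19·2+2·19 = 76
k=3:  x_3 = 19·721+90·2·76 = 27379,  y_3 = 19·76+2·721 = 2886
k=4:  x_4 = 19·27379+90·2·2886 = 1039681,  y_4 = 19·2886+2·27379 = 109592

19 2
721 76
27379 2886
1039681 109592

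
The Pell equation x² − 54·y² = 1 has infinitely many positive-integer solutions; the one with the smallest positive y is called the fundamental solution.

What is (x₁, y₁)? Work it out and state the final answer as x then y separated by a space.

√54 → a₀=7, period (2,1,6,1,2,14); ℓ=6 even so k=5
i=0: a=7 ⇒ p=7, q=1
i=1: a=2 ⇒ p=15, q=2
…
i=3: a=6 ⇒ p=147, q=20
i=4: a=1 ⇒ p=169, q=23
i=5: a=2 ⇒ p=485, q=66
→ (485, 66).  Check: 485²=235225, 54·66²=235224, difference 1.

485 66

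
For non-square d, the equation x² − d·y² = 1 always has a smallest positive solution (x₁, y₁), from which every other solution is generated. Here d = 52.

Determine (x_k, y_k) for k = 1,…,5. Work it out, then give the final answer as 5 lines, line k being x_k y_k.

649 90
842401 116820
1093435849 151632270
1419278889601 196818569640
1842222905266249 255470351760450

[7; 4,1,2,1,4,14] for √52; ℓ=6 ⇒ convergent index 5
i=0: a=7 ⇒ p=7, q=1
i=1: a=4 ⇒ p=29, q=4
i=2: a=1 ⇒ p=36, q=5
…
i=4: a=1 ⇒ p=137, q=19
i=5: a=4 ⇒ p=649, q=90
fundamental: x₁=649, y₁=90  (since 421201 − 52·8100 = 1)
(x_2, y_2) = (649·649 + 52·90·90, 649·90 + 90·649) = (842401, 116820)
(x_3, y_3) = (649·842401 + 52·90·116820, 649·116820 + 90·842401) = (1093435849, 151632270)
(x_4, y_4) = (649·1093435849 + 52·90·151632270, 649·151632270 + 90·1093435849) = (1419278889601, 196818569640)
(x_5, y_5) = (649·1419278889601 + 52·90·196818569640, 649·196818569640 + 90·1419278889601) = (1842222905266249, 255470351760450)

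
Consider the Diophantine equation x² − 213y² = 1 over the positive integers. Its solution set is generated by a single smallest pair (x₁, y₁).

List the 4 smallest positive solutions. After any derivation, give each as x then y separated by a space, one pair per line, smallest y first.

d=213: √d = [14; 1,1,2,6,1,8,1,6,2,1,1,28] (ℓ=12, even), read p_11/q_11
step 0: (14, 1)  from 14·(1,0) + (0,1)
…
step 9: (78825, 5401)  from 2·(36749,2518) + (5327,365)
step 10: (115574, 7919)  from 1·(78825,5401) + (36749,2518)
step 11: (194399, 13320)  from 1·(115574,7919) + (78825,5401)
fundamental: x₁=194399, y₁=13320  (since 37790971201 − 213·177422400 = 1)
(194399+13320√213)^2 = 75581942401 + 5178789360√213
(194399+13320√213)^3 = 29386108041429599 + 2013502945575960√213
(194399+13320√213)^4 = 11425260034216163289601 + 782845918228863306720√213

194399 13320
75581942401 5178789360
29386108041429599 2013502945575960
11425260034216163289601 782845918228863306720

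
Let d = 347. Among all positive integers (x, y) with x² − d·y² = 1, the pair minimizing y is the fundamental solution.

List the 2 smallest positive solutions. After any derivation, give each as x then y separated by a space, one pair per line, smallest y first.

641602 34443
823306252807 44197395372

d=347: √d = [18; 1,1,1,2,4,…,1,1,36] (ℓ=14, even), read p_13/q_13
a_0=18:  p_0=18·1+0=18,  q_0=18·0+1=1
a_1=1:  p_1=1·18+1=19,  q_1=1·1+0=1
…
a_4=2:  p_4=2·56+37=149,  q_4=2·3+2=8
a_5=4:  p_5=4·149+56=652,  q_5=4·8+3=35
…
a_7=17:  p_7=17·801+652=14269,  q_7=17·43+35=766
a_8=1:  p_8=1·14269+801=15070,  q_8=1·766+43=809
a_9=4:  p_9=4·15070+14269=74549,  q_9=4·809+766=4002
…
a_12=1:  p_12=1·238717+164168=402885,  q_12=1·12815+8813=21628
a_13=1:  p_13=1·402885+238717=641602,  q_13=1·21628+12815=34443
(x₁, y₁) = (641602, 34443);  641602² − 347·34443² = 1 ✓
(641602+34443√347)^2 = 823306252807 + 44197395372√347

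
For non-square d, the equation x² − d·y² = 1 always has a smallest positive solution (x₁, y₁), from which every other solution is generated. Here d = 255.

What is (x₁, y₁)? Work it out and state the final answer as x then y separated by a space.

[15; 1,30] for √255; ℓ=2 ⇒ convergent index 1
step 0: (15, 1)  from 15·(1,0) + (0,1)
step 1: (16, 1)  from 1·(15,1) + (1,0)
→ (16, 1).  Check: 16²=256, 255·1²=255, difference 1.

16 1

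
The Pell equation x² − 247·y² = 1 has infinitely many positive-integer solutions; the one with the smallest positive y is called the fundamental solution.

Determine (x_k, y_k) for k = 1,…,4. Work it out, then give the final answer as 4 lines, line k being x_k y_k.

85292 5427
14549450527 925759368
2481903468612476 157919736025485
423373021275241155457 26938580249245573872

d=247: √d = [15; 1,2,1,1,9,1,9,1,1,2,1,30] (ℓ=12, even), read p_11/q_11
i=0: a=15 ⇒ p=15, q=1
i=1: a=1 ⇒ p=16, q=1
…
i=3: a=1 ⇒ p=63, q=4
…
i=7: a=9 ⇒ p=11520, q=733
…
i=10: a=2 ⇒ p=61089, q=3887
i=11: a=1 ⇒ p=85292, q=5427
fundamental: x₁=85292, y₁=5427  (since 7274725264 − 247·29452329 = 1)
k=2:  x_2 = 85292·85292+247·5427·5427 = 14549450527,  y_2 = 85292·5427+5427·85292 = 925759368
k=3:  x_3 = 85292·14549450527+247·5427·925759368 = 2481903468612476,  y_3 = 85292·925759368+5427·14549450527 = 157919736025485
k=4:  x_4 = 85292·2481903468612476+247·5427·157919736025485 = 423373021275241155457,  y_4 = 85292·157919736025485+5427·2481903468612476 = 26938580249245573872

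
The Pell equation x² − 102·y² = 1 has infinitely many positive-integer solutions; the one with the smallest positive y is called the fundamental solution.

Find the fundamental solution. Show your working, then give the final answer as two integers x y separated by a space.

d=102: √d = [10; 10,20] (ℓ=2, even), read p_1/q_1
step 0: (10, 1)  from 10·(1,0) + (0,1)
step 1: (101, 10)  from 10·(10,1) + (1,0)
→ (101, 10).  Check: 101²=10201, 102·10²=10200, difference 1.

101 10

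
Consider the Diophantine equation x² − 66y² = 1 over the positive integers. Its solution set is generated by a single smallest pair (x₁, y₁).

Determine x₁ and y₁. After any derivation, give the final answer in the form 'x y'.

65 8

√66 = [8; 8,16, …], period ℓ=2 (even) → k=1
i=0: a=8 ⇒ p=8, q=1
i=1: a=8 ⇒ p=65, q=8
→ (65, 8).  Check: 65²=4225, 66·8²=4224, difference 1.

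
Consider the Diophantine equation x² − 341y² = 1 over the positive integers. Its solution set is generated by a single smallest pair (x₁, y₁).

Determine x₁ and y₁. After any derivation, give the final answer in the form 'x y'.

√341 = [18; 2,6,1,8,2,…,6,2,36, …], period ℓ=14 (even) → k=13
i=0: a=18 ⇒ p=18, q=1
…
i=2: a=6 ⇒ p=240, q=13
i=3: a=1 ⇒ p=277, q=15
…
i=12: a=6 ⇒ p=4953942, q=268271
i=13: a=2 ⇒ p=10626551, q=575460
fundamental: x₁=10626551, y₁=575460  (since 112923586155601 − 341·331154211600 = 1)

10626551 575460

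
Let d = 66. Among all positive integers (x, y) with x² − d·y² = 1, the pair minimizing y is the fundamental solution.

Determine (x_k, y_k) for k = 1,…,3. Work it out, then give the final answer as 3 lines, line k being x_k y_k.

d=66: √d = [8; 8,16] (ℓ=2, even), read p_1/q_1
k=0  a_k=8  p_k/q_k = 8/1
k=1  a_k=8  p_k/q_k = 65/8
(x₁, y₁) = (65, 8);  65² − 66·8² = 1 ✓
k=2:  x_2 = 65·65+66·8·8 = 8449,  y_2 = 65·8+8·65 = 1040
k=3:  x_3 = 65·8449+66·8·1040 = 1098305,  y_3 = 65·1040+8·8449 = 135192

65 8
8449 1040
1098305 135192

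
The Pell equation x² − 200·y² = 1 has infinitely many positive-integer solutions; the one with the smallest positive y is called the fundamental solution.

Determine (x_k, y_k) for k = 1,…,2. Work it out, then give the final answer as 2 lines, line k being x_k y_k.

√200 → a₀=14, period (7,28); ℓ=2 even so k=1
step 0: (14, 1)  from 14·(1,0) + (0,1)
step 1: (99, 7)  from 7·(14,1) + (1,0)
fundamental: x₁=99, y₁=7  (since 9801 − 200·49 = 1)
k=2:  x_2 = 99·99+200·7·7 = 19601,  y_2 = 99·7+7·99 = 1386

99 7
19601 1386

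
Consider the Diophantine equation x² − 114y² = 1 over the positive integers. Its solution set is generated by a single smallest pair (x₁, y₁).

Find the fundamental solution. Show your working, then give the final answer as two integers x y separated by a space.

√114 = [10; 1,2,10,2,1,20, …], period ℓ=6 (even) → k=5
k=0  a_k=10  p_k/q_k = 10/1
…
k=2  a_k=2  p_k/q_k = 32/3
…
k=4  a_k=2  p_k/q_k = 694/65
k=5  a_k=1  p_k/q_k = 1025/96
fundamental: x₁=1025, y₁=96  (since 1050625 − 114·9216 = 1)

1025 96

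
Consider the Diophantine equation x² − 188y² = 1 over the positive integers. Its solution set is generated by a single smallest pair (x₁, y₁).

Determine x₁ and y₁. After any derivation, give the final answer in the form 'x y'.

d=188: √d = [13; 1,2,2,6,2,2,1,26] (ℓ=8, even), read p_7/q_7
k=0  a_k=13  p_k/q_k = 13/1
…
k=2  a_k=2  p_k/q_k = 41/3
k=3  a_k=2  p_k/q_k = 96/7
…
k=5  a_k=2  p_k/q_k = 1330/97
k=6  a_k=2  p_k/q_k = 3277/239
k=7  a_k=1  p_k/q_k = 4607/336
fundamental: x₁=4607, y₁=336  (since 21224449 − 188·112896 = 1)

4607 336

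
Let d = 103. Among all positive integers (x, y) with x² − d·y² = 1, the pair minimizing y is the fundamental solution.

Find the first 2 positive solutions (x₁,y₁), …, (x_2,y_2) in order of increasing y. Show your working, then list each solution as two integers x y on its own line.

[10; 6,1,2,1,1,9,1,1,2,1,6,20] for √103; ℓ=12 ⇒ convergent index 11
i=0: a=10 ⇒ p=10, q=1
i=1: a=6 ⇒ p=61, q=6
i=2: a=1 ⇒ p=71, q=7
i=3: a=2 ⇒ p=203, q=20
…
i=5: a=1 ⇒ p=477, q=47
…
i=7: a=1 ⇒ p=5044, q=497
i=8: a=1 ⇒ p=9611, q=947
…
i=10: a=1 ⇒ p=33877, q=3338
i=11: a=6 ⇒ p=227528, q=22419
→ (227528, 22419).  Check: 227528²=51768990784, 103·22419²=51768990783, difference 1.
n=2: (227528,22419)∘(227528,22419) = (227528·227528+103·22419·22419, 227528·22419+22419·227528) = (103537981567,10201900464)

227528 22419
103537981567 10201900464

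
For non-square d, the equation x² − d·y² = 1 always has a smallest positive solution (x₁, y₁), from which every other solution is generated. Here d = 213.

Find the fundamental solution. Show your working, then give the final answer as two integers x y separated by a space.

194399 13320

[14; 1,1,2,6,1,8,1,6,2,1,1,28] for √213; ℓ=12 ⇒ convergent index 11
step 0: (14, 1)  from 14·(1,0) + (0,1)
…
step 2: (29, 2)  from 1·(15,1) + (14,1)
…
step 4: (467, 32)  from 6·(73,5) + (29,2)
step 5: (540, 37)  from 1·(467,32) + (73,5)
…
step 7: (5327, 365)  from 1·(4787,328) + (540,37)
…
step 9: (78825, 5401)  from 2·(36749,2518) + (5327,365)
step 10: (115574, 7919)  from 1·(78825,5401) + (36749,2518)
step 11: (194399, 13320)  from 1·(115574,7919) + (78825,5401)
fundamental: x₁=194399, y₁=13320  (since 37790971201 − 213·177422400 = 1)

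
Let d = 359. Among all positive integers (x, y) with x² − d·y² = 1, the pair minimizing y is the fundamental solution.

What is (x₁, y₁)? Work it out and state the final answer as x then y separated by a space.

360 19

d=359: √d = [18; 1,17,1,36] (ℓ=4, even), read p_3/q_3
k=0  a_k=18  p_k/q_k = 18/1
k=1  a_k=1  p_k/q_k = 19/1
k=2  a_k=17  p_k/q_k = 341/18
k=3  a_k=1  p_k/q_k = 360/19
fundamental: x₁=360, y₁=19  (since 129600 − 359·361 = 1)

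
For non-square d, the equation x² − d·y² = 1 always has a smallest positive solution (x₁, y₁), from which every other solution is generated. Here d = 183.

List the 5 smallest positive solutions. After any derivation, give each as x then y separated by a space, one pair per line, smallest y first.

487 36
474337 35064
462003751 34152300
449991179137 33264305136
438290946475687 32399399050164

√183 → a₀=13, period (1,1,8,1,1,26); ℓ=6 even so k=5
step 0: (13, 1)  from 13·(1,0) + (0,1)
…
step 2: (27, 2)  from 1·(14,1) + (13,1)
…
step 4: (257, 19)  from 1·(230,17) + (27,2)
step 5: (487, 36)  from 1·(257,19) + (230,17)
fundamental: x₁=487, y₁=36  (since 237169 − 183·1296 = 1)
(x_2, y_2) = (487·487 + 183·36·36, 487·36 + 36·487) = (474337, 35064)
(x_3, y_3) = (487·474337 + 183·36·35064, 487·35064 + 36·474337) = (462003751, 34152300)
(x_4, y_4) = (487·462003751 + 183·36·34152300, 487·34152300 + 36·462003751) = (449991179137, 33264305136)
(x_5, y_5) = (487·449991179137 + 183·36·33264305136, 487·33264305136 + 36·449991179137) = (438290946475687, 32399399050164)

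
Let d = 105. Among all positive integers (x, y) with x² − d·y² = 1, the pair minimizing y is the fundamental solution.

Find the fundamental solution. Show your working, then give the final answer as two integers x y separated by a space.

41 4

[10; 4,20] for √105; ℓ=2 ⇒ convergent index 1
a_0=10:  p_0=10·1+0=10,  q_0=10·0+1=1
a_1=4:  p_1=4·10+1=41,  q_1=4·1+0=4
(x₁, y₁) = (41, 4);  41² − 105·4² = 1 ✓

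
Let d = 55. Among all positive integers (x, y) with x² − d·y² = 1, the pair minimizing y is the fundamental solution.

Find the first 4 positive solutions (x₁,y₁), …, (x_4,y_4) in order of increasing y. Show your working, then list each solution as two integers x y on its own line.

89 12
15841 2136
2819609 380196
501874561 67672752

√55 = [7; 2,2,2,14, …], period ℓ=4 (even) → k=3
a_0=7:  p_0=7·1+0=7,  q_0=7·0+1=1
…
a_2=2:  p_2=2·15+7=37,  q_2=2·2+1=5
a_3=2:  p_3=2·37+15=89,  q_3=2·5+2=12
(x₁, y₁) = (89, 12);  89² − 55·12² = 1 ✓
(x_2, y_2) = (89·89 + 55·12·12, 89·12 + 12·89) = (15841, 2136)
(x_3, y_3) = (89·15841 + 55·12·2136, 89·2136 + 12·15841) = (2819609, 380196)
(x_4, y_4) = (89·2819609 + 55·12·380196, 89·380196 + 12·2819609) = (501874561, 67672752)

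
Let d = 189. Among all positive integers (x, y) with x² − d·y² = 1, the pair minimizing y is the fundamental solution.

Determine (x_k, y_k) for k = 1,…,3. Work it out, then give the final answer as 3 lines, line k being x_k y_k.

55 4
6049 440
665335 48396

√189 → a₀=13, period (1,2,1,26); ℓ=4 even so k=3
step 0: (13, 1)  from 13·(1,0) + (0,1)
step 1: (14, 1)  from 1·(13,1) + (1,0)
step 2: (41, 3)  from 2·(14,1) + (13,1)
step 3: (55, 4)  from 1·(41,3) + (14,1)
fundamental: x₁=55, y₁=4  (since 3025 − 189·16 = 1)
(55+4√189)^2 = 6049 + 440√189
(55+4√189)^3 = 665335 + 48396√189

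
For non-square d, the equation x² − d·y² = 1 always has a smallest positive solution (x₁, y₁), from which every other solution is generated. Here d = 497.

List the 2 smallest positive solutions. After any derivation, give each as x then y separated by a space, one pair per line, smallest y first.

1201887 53912
2889064721537 129592263888

d=497: √d = [22; 3,2,2,5,6,5,2,2,3,44] (ℓ=10, even), read p_9/q_9
i=0: a=22 ⇒ p=22, q=1
i=1: a=3 ⇒ p=67, q=3
i=2: a=2 ⇒ p=156, q=7
i=3: a=2 ⇒ p=379, q=17
…
i=5: a=6 ⇒ p=12685, q=569
i=6: a=5 ⇒ p=65476, q=2937
i=7: a=2 ⇒ p=143637, q=6443
i=8: a=2 ⇒ p=352750, q=15823
i=9: a=3 ⇒ p=1201887, q=53912
(x₁, y₁) = (1201887, 53912);  1201887² − 497·53912² = 1 ✓
n=2: (1201887,53912)∘(1201887,53912) = (1201887·1201887+497·53912·53912, 1201887·53912+53912·1201887) = (2889064721537,129592263888)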